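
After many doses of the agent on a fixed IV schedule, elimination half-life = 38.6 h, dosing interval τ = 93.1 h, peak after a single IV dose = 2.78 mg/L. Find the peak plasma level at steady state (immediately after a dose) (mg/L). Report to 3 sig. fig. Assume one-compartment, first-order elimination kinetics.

3.42 mg/L

k = ln2 / t½ = 0.693147 / 38.6 = 0.01796 h⁻¹
e^(−kτ) = e^(−0.01796 × 93.1) = 0.1879
Accumulation ratio R = 1 / (1 − e^(−kτ)) = 1 / (1 − 0.1879) = 1.231
Steady-state peak = C₀ × R = 2.78 × 1.231 = 3.422 mg/L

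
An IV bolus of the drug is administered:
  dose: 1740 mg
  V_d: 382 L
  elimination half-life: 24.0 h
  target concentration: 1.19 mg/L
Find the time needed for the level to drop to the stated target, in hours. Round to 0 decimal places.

C₀ = Dose / Vd = 1740 / 382 = 4.555 mg/L
k = ln2 / t½ = 0.693147 / 24.0 = 0.02888 h⁻¹
t = ln(C₀ / C) / k = ln(4.555 / 1.19) / 0.02888
  = ln(3.828) / 0.02888 = 1.342 / 0.02888 = 46.47 h

46 h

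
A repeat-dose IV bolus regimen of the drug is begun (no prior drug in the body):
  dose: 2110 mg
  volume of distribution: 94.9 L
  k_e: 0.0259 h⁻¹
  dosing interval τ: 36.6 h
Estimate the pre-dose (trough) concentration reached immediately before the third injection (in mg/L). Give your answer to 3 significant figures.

C₀ per dose = Dose / Vd = 2110 / 94.9 = 22.23 mg/L
Fraction remaining after one interval: r = e^(−kτ) = e^(−0.02590 × 36.6) = 0.3875
Before dose 3, 2 doses have been given (aged 1τ, 2τ).
C_trough = C₀ × (r + r²) = 22.23 × (0.3875 + 0.1502) = 11.95 mg/L

12.0 mg/L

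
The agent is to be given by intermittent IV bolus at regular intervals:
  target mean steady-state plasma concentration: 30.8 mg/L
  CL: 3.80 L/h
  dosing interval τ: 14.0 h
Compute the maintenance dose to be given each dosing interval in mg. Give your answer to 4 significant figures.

1639 mg

At steady state, Dose/τ = Css × CL.
Dose = Css × CL × τ = 30.8 × 3.800 × 14.0 = 1639 mg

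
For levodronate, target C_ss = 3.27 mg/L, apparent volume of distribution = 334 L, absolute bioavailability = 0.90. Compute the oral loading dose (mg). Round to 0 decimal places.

LD = Css × Vd / F = 3.27 × 334 / 0.90 = 1214 mg

1214 mg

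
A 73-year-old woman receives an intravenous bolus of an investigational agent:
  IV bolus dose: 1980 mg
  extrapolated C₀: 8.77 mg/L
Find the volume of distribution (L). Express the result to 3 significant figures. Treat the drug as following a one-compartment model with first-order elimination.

226 L

Vd = Dose / C₀ = 1980 / 8.77 = 225.8 L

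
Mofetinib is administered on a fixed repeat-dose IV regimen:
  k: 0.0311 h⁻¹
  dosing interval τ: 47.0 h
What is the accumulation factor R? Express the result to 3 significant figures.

1.30

e^(−kτ) = e^(−0.03110 × 47.0) = 0.2318
Accumulation ratio R = 1 / (1 − e^(−kτ)) = 1 / (1 − 0.2318) = 1.302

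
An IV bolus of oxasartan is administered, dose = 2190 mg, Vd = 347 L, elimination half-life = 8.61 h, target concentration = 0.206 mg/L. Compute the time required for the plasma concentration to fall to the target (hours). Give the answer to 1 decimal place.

42.5 h

C₀ = Dose / Vd = 2190 / 347 = 6.311 mg/L
k = ln2 / t½ = 0.693147 / 8.61 = 0.08050 h⁻¹
t = ln(C₀ / C) / k = ln(6.311 / 0.206) / 0.08050
  = ln(30.64) / 0.08050 = 3.422 / 0.08050 = 42.51 h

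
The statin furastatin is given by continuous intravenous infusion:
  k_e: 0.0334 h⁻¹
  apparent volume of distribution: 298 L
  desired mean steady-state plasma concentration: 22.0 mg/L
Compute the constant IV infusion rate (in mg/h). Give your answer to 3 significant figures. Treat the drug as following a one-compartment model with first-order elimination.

CL = k × Vd = 0.03340 × 298 = 9.953 L/h
At steady state, infusion rate R₀ = Css × CL = 22.0 × 9.953 = 219.0 mg/h

219 mg/h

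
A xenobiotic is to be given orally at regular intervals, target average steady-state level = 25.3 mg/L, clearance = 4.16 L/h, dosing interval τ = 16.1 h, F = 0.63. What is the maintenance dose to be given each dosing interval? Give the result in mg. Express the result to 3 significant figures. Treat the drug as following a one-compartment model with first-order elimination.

2690 mg

At steady state, F × (Dose/τ) = Css × CL.
Dose = Css × CL × τ / F = 25.3 × 4.160 × 16.1 / 0.63 = 2690 mg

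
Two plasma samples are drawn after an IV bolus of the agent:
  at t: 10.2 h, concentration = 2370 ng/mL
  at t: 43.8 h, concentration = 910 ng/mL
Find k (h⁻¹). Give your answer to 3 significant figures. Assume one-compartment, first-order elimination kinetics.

k = ln(C₁/C₂) / (t₂ − t₁) = ln(2370/910) / (43.8 − 10.2)
  = 0.9572 / 33.60 = 0.02849 h⁻¹

0.0285 h⁻¹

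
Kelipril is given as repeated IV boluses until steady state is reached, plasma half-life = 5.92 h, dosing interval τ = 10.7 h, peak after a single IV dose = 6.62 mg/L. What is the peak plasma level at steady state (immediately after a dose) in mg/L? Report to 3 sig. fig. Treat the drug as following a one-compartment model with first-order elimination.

k = ln2 / t½ = 0.693147 / 5.92 = 0.1171 h⁻¹
e^(−kτ) = e^(−0.1171 × 10.7) = 0.2857
Accumulation ratio R = 1 / (1 − e^(−kτ)) = 1 / (1 − 0.2857) = 1.400
Steady-state peak = C₀ × R = 6.62 × 1.400 = 9.268 mg/L

9.27 mg/L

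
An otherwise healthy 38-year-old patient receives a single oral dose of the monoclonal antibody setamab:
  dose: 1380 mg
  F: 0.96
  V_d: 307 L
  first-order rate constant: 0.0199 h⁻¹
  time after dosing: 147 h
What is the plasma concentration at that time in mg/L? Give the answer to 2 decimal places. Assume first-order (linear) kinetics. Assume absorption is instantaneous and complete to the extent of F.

0.23 mg/L

Amount reaching circulation = F × Dose = 0.96 × 1380 = 1325 mg
C₀ = F·Dose / Vd = 1325 / 307 = 4.316 mg/L
C = C₀ · e^(−k·t) = 4.316 × e^(−0.01990 × 147)
  = 4.316 × 0.05365 = 0.2316 mg/L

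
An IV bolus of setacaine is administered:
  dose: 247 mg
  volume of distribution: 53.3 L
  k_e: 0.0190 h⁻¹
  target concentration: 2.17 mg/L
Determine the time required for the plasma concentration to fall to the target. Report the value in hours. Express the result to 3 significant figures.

39.9 h

C₀ = Dose / Vd = 247.0 / 53.3 = 4.634 mg/L
t = ln(C₀ / C) / k = ln(4.634 / 2.17) / 0.01900
  = ln(2.135) / 0.01900 = 0.7585 / 0.01900 = 39.92 h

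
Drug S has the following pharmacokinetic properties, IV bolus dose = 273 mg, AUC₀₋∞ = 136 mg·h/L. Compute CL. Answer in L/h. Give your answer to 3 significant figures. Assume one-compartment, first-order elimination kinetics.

CL = Dose / AUC = 273 / 136 = 2.007 L/h

2.01 L/h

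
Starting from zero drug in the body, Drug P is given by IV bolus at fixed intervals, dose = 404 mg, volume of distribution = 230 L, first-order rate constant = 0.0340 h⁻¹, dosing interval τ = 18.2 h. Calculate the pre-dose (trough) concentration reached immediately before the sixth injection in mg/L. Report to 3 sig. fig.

1.96 mg/L

C₀ per dose = Dose / Vd = 404 / 230 = 1.757 mg/L
Fraction remaining after one interval: r = e^(−kτ) = e^(−0.03400 × 18.2) = 0.5386
Before dose 6, 5 doses have been given (aged 1τ, 2τ, 3τ, 4τ, 5τ).
C_trough = C₀ × (r + r² + … + r^5) = C₀ × r(1−r^5)/(1−r)
        = 1.757 × 0.5386 × (1 − 0.04532) / (1 − 0.5386) = 1.958 mg/L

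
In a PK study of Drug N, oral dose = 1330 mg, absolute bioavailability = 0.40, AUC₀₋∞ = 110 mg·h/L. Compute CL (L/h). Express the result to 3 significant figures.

4.84 L/h

CL = F·Dose / AUC = 0.40 × 1330 / 110 = 4.836 L/h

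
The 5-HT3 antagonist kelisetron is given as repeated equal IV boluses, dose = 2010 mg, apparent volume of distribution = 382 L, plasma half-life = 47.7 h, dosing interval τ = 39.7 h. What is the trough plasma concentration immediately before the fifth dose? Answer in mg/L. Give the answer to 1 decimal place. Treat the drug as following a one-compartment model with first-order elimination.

6.1 mg/L

C₀ per dose = Dose / Vd = 2010 / 382 = 5.262 mg/L
k = ln2 / t½ = 0.693147 / 47.7 = 0.01453 h⁻¹
Fraction remaining after one interval: r = e^(−kτ) = e^(−0.01453 × 39.7) = 0.5617
Before dose 5, 4 doses have been given (aged 1τ, 2τ, 3τ, 4τ).
C_trough = C₀ × (r + r² + … + r^4) = C₀ × r(1−r^4)/(1−r)
        = 5.262 × 0.5617 × (1 − 0.09954) / (1 − 0.5617) = 6.072 mg/L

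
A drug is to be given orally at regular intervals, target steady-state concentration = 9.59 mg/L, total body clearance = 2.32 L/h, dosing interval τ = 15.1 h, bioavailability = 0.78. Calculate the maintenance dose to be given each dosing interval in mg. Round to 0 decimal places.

431 mg

At steady state, F × (Dose/τ) = Css × CL.
Dose = Css × CL × τ / F = 9.59 × 2.320 × 15.1 / 0.78 = 430.7 mg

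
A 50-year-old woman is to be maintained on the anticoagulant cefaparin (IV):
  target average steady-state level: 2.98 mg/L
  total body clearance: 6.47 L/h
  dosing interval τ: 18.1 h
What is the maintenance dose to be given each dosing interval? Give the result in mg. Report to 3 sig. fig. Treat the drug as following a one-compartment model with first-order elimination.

349 mg

At steady state, Dose/τ = Css × CL.
Dose = Css × CL × τ = 2.98 × 6.470 × 18.1 = 349.0 mg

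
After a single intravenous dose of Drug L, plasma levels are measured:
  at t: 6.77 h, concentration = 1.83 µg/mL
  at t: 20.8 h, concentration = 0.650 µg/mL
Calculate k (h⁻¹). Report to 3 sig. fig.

0.0738 h⁻¹

k = ln(C₁/C₂) / (t₂ − t₁) = ln(1.83/0.650) / (20.8 − 6.77)
  = 1.035 / 14.03 = 0.07377 h⁻¹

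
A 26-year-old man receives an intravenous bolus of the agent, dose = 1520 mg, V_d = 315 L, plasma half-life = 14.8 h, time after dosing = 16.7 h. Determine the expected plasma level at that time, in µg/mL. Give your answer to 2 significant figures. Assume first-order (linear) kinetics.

C₀ = Dose / Vd = 1520 / 315 = 4.825 mg/L
k = ln2 / t½ = 0.693147 / 14.8 = 0.04683 h⁻¹
C = C₀ · e^(−k·t) = 4.825 × e^(−0.04683 × 16.7)
  = 4.825 × 0.4575 = 2.207 mg/L
(2.207 mg/L = 2.207 µg/mL)

2.2 µg/mL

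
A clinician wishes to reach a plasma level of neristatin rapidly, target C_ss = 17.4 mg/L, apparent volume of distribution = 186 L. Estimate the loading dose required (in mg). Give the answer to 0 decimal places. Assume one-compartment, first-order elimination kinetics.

LD = Css × Vd = 17.4 × 186 = 3236 mg

3236 mg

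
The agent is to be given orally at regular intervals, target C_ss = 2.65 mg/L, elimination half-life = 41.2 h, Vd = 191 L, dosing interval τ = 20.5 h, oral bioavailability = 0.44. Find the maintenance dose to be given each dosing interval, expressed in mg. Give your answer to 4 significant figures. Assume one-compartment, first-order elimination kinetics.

396.7 mg

k = ln2 / t½ = 0.693147 / 41.2 = 0.01682 h⁻¹
CL = k × Vd = 0.01682 × 191 = 3.213 L/h
At steady state, F × (Dose/τ) = Css × CL.
Dose = Css × CL × τ / F = 2.65 × 3.213 × 20.5 / 0.44 = 396.7 mg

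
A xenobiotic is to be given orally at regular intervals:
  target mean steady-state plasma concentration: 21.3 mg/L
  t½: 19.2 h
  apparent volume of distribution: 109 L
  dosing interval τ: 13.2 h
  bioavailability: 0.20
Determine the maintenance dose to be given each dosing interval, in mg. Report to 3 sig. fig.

k = ln2 / t½ = 0.693147 / 19.2 = 0.03610 h⁻¹
CL = k × Vd = 0.03610 × 109 = 3.935 L/h
At steady state, F × (Dose/τ) = Css × CL.
Dose = Css × CL × τ / F = 21.3 × 3.935 × 13.2 / 0.20 = 5532 mg

5530 mg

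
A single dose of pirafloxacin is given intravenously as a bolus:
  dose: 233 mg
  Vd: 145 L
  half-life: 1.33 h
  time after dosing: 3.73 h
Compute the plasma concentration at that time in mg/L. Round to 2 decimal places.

C₀ = Dose / Vd = 233.0 / 145 = 1.607 mg/L
k = ln2 / t½ = 0.693147 / 1.33 = 0.5212 h⁻¹
C = C₀ · e^(−k·t) = 1.607 × e^(−0.5212 × 3.73)
  = 1.607 × 0.1431 = 0.2300 mg/L

0.23 mg/L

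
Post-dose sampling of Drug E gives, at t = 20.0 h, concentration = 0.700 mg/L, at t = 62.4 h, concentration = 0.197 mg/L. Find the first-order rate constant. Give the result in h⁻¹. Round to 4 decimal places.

k = ln(C₁/C₂) / (t₂ − t₁) = ln(0.700/0.197) / (62.4 − 20.0)
  = 1.268 / 42.40 = 0.02991 h⁻¹

0.0299 h⁻¹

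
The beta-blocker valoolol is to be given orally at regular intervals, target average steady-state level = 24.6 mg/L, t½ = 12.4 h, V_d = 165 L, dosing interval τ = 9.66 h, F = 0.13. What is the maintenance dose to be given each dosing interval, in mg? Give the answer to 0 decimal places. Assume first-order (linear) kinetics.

k = ln2 / t½ = 0.693147 / 12.4 = 0.05590 h⁻¹
CL = k × Vd = 0.05590 × 165 = 9.224 L/h
At steady state, F × (Dose/τ) = Css × CL.
Dose = Css × CL × τ / F = 24.6 × 9.224 × 9.66 / 0.13 = 16860 mg

16860 mg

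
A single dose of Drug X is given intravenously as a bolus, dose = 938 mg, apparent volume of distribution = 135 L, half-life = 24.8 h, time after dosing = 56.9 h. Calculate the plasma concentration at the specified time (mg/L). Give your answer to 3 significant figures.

C₀ = Dose / Vd = 938.0 / 135 = 6.948 mg/L
k = ln2 / t½ = 0.693147 / 24.8 = 0.02795 h⁻¹
C = C₀ · e^(−k·t) = 6.948 × e^(−0.02795 × 56.9)
  = 6.948 × 0.2039 = 1.417 mg/L

1.42 mg/L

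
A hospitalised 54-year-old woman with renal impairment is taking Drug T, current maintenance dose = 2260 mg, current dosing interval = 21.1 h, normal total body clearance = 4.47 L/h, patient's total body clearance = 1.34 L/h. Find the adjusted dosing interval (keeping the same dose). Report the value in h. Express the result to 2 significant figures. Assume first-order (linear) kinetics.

70 h

To keep the same average steady-state level, dosing rate must scale with clearance.
CL ratio = 1.34 / 4.47 = 0.2998
New interval (same dose) = 21.1 / 0.2998 = 70.38 h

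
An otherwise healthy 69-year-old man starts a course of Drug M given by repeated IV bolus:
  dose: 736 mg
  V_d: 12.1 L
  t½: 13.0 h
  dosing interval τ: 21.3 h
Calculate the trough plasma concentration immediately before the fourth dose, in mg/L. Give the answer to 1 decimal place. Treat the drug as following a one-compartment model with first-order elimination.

27.8 mg/L

C₀ per dose = Dose / Vd = 736 / 12.1 = 60.83 mg/L
k = ln2 / t½ = 0.693147 / 13.0 = 0.05332 h⁻¹
Fraction remaining after one interval: r = e^(−kτ) = e^(−0.05332 × 21.3) = 0.3212
Before dose 4, 3 doses have been given (aged 1τ, 2τ, 3τ).
C_trough = C₀ × (r + r² + … + r^3) = C₀ × r(1−r^3)/(1−r)
        = 60.83 × 0.3212 × (1 − 0.03314) / (1 − 0.3212) = 27.83 mg/L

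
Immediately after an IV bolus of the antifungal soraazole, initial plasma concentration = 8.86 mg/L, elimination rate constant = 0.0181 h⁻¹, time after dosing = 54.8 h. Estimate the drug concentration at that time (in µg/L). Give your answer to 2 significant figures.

C = C₀ · e^(−k·t) = 8.860 × e^(−0.01810 × 54.8)
  = 8.860 × 0.3709 = 3.286 mg/L
Convert: 3.286 mg/L × 1000 = 3286 µg/L

3300 µg/L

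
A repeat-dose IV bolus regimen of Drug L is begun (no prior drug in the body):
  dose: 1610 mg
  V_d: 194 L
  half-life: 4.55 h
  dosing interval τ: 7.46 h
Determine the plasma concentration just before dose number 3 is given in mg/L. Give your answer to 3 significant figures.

C₀ per dose = Dose / Vd = 1610 / 194 = 8.299 mg/L
k = ln2 / t½ = 0.693147 / 4.55 = 0.1523 h⁻¹
Fraction remaining after one interval: r = e^(−kτ) = e^(−0.1523 × 7.46) = 0.3211
Before dose 3, 2 doses have been given (aged 1τ, 2τ).
C_trough = C₀ × (r + r²) = 8.299 × (0.3211 + 0.1031) = 3.520 mg/L

3.52 mg/L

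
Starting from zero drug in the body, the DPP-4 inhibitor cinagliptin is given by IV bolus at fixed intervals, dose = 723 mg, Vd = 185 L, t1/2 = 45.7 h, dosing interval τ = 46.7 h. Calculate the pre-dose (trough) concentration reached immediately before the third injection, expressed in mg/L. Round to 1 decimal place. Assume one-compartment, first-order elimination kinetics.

C₀ per dose = Dose / Vd = 723 / 185 = 3.908 mg/L
k = ln2 / t½ = 0.693147 / 45.7 = 0.01517 h⁻¹
Fraction remaining after one interval: r = e^(−kτ) = e^(−0.01517 × 46.7) = 0.4924
Before dose 3, 2 doses have been given (aged 1τ, 2τ).
C_trough = C₀ × (r + r²) = 3.908 × (0.4924 + 0.2425) = 2.872 mg/L

2.9 mg/L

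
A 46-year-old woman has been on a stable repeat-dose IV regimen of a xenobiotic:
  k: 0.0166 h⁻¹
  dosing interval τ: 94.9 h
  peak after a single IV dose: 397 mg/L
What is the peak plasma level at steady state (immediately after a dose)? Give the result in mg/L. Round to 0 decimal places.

501 mg/L

e^(−kτ) = e^(−0.01660 × 94.9) = 0.2069
Accumulation ratio R = 1 / (1 − e^(−kτ)) = 1 / (1 − 0.2069) = 1.261
Steady-state peak = C₀ × R = 397 × 1.261 = 500.6 mg/L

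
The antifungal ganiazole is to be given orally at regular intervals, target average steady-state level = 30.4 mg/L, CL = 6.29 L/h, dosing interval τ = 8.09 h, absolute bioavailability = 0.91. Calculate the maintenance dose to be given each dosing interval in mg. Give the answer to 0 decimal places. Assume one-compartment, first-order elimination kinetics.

At steady state, F × (Dose/τ) = Css × CL.
Dose = Css × CL × τ / F = 30.4 × 6.290 × 8.09 / 0.91 = 1700 mg

1700 mg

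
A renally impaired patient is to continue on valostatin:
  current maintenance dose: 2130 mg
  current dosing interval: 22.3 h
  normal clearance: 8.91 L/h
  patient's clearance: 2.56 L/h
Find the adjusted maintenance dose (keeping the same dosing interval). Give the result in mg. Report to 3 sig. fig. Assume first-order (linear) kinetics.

612 mg

To keep the same average steady-state level, dosing rate must scale with clearance.
CL ratio = 2.56 / 8.91 = 0.2873
New dose (same interval) = 2130 × 0.2873 = 611.9 mg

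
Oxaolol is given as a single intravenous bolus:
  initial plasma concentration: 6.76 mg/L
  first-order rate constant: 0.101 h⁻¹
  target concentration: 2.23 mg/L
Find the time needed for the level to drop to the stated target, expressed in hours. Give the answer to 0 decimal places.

t = ln(C₀ / C) / k = ln(6.760 / 2.23) / 0.1010
  = ln(3.031) / 0.1010 = 1.109 / 0.1010 = 10.98 h

11 h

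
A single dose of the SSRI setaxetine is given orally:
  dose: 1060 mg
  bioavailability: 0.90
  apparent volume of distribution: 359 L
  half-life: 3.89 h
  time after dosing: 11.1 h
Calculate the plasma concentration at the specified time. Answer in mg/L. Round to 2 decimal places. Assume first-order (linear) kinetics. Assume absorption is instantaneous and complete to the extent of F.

Amount reaching circulation = F × Dose = 0.90 × 1060 = 954.0 mg
C₀ = F·Dose / Vd = 954.0 / 359 = 2.657 mg/L
k = ln2 / t½ = 0.693147 / 3.89 = 0.1782 h⁻¹
C = C₀ · e^(−k·t) = 2.657 × e^(−0.1782 × 11.1)
  = 2.657 × 0.1383 = 0.3675 mg/L

0.37 mg/L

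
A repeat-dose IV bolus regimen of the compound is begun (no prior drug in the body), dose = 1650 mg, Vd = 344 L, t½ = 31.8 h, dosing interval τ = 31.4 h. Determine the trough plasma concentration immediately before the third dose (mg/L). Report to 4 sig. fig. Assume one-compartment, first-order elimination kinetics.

C₀ per dose = Dose / Vd = 1650 / 344 = 4.797 mg/L
k = ln2 / t½ = 0.693147 / 31.8 = 0.02180 h⁻¹
Fraction remaining after one interval: r = e^(−kτ) = e^(−0.02180 × 31.4) = 0.5043
Before dose 3, 2 doses have been given (aged 1τ, 2τ).
C_trough = C₀ × (r + r²) = 4.797 × (0.5043 + 0.2543) = 3.639 mg/L

3.639 mg/L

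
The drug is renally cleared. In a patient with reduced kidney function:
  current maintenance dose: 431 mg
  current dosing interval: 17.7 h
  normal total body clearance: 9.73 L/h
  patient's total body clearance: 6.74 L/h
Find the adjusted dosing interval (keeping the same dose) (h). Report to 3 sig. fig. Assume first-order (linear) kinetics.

25.6 h

To keep the same average steady-state level, dosing rate must scale with clearance.
CL ratio = 6.74 / 9.73 = 0.6927
New interval (same dose) = 17.7 / 0.6927 = 25.55 h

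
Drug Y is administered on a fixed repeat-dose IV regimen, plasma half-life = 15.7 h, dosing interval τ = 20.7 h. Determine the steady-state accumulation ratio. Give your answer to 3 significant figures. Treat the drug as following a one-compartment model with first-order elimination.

1.67

k = ln2 / t½ = 0.693147 / 15.7 = 0.04415 h⁻¹
e^(−kτ) = e^(−0.04415 × 20.7) = 0.4010
Accumulation ratio R = 1 / (1 − e^(−kτ)) = 1 / (1 − 0.4010) = 1.669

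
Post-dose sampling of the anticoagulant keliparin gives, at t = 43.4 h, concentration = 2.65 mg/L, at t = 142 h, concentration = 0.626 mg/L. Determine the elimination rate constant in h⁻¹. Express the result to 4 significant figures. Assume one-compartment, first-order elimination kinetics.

0.01463 h⁻¹

k = ln(C₁/C₂) / (t₂ − t₁) = ln(2.65/0.626) / (142 − 43.4)
  = 1.443 / 98.60 = 0.01463 h⁻¹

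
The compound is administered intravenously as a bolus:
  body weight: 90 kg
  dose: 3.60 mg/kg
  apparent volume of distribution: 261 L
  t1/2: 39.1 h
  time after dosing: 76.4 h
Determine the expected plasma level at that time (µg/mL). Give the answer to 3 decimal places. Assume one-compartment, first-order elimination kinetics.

Total dose = 3.60 × 90 = 324.0 mg
C₀ = Dose / Vd = 324.0 / 261 = 1.241 mg/L
k = ln2 / t½ = 0.693147 / 39.1 = 0.01773 h⁻¹
C = C₀ · e^(−k·t) = 1.241 × e^(−0.01773 × 76.4)
  = 1.241 × 0.2581 = 0.3203 mg/L
(0.3203 mg/L = 0.3203 µg/mL)

0.320 µg/mL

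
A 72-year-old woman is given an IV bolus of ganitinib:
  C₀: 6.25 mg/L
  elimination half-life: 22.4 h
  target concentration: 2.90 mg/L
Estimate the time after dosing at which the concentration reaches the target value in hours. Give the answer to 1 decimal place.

k = ln2 / t½ = 0.693147 / 22.4 = 0.03094 h⁻¹
t = ln(C₀ / C) / k = ln(6.250 / 2.90) / 0.03094
  = ln(2.155) / 0.03094 = 0.7678 / 0.03094 = 24.82 h

24.8 h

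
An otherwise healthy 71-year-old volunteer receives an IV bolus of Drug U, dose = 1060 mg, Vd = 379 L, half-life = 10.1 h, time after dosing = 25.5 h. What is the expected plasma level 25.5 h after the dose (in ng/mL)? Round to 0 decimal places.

486 ng/mL

C₀ = Dose / Vd = 1060 / 379 = 2.797 mg/L
k = ln2 / t½ = 0.693147 / 10.1 = 0.06863 h⁻¹
C = C₀ · e^(−k·t) = 2.797 × e^(−0.06863 × 25.5)
  = 2.797 × 0.1738 = 0.4861 mg/L
Convert: 0.4861 mg/L × 1000 = 486.1 ng/mL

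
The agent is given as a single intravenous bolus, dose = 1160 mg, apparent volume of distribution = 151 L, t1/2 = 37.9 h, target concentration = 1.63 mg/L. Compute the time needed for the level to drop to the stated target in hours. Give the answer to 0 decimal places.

85 h

C₀ = Dose / Vd = 1160 / 151 = 7.682 mg/L
k = ln2 / t½ = 0.693147 / 37.9 = 0.01829 h⁻¹
t = ln(C₀ / C) / k = ln(7.682 / 1.63) / 0.01829
  = ln(4.713) / 0.01829 = 1.550 / 0.01829 = 84.75 h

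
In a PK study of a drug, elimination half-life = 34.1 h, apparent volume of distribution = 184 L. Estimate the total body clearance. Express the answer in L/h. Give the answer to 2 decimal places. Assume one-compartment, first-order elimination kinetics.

k = ln2 / t½ = 0.693147 / 34.1 = 0.02033 h⁻¹
CL = k × Vd = 0.02033 × 184 = 3.741 L/h

3.74 L/h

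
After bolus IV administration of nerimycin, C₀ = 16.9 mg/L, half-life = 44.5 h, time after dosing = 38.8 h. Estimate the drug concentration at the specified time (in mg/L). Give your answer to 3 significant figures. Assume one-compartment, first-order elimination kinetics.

k = ln2 / t½ = 0.693147 / 44.5 = 0.01558 h⁻¹
C = C₀ · e^(−k·t) = 16.90 × e^(−0.01558 × 38.8)
  = 16.90 × 0.5463 = 9.232 mg/L

9.23 mg/L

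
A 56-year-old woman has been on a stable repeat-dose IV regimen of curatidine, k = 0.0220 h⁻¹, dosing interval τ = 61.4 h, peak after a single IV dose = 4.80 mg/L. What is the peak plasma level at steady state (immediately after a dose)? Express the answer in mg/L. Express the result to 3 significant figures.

e^(−kτ) = e^(−0.02200 × 61.4) = 0.2590
Accumulation ratio R = 1 / (1 − e^(−kτ)) = 1 / (1 − 0.2590) = 1.350
Steady-state peak = C₀ × R = 4.80 × 1.350 = 6.480 mg/L

6.48 mg/L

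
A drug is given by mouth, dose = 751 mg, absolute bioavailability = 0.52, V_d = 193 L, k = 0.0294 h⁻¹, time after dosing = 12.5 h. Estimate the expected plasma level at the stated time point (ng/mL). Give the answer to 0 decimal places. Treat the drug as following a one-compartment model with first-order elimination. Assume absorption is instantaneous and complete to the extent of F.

1401 ng/mL

Amount reaching circulation = F × Dose = 0.52 × 751.0 = 390.5 mg
C₀ = F·Dose / Vd = 390.5 / 193 = 2.023 mg/L
C = C₀ · e^(−k·t) = 2.023 × e^(−0.02940 × 12.5)
  = 2.023 × 0.6925 = 1.401 mg/L
Convert: 1.401 mg/L × 1000 = 1401 ng/mL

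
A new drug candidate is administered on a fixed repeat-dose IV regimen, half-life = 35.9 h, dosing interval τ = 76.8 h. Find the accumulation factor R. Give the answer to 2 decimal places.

k = ln2 / t½ = 0.693147 / 35.9 = 0.01931 h⁻¹
e^(−kτ) = e^(−0.01931 × 76.8) = 0.2270
Accumulation ratio R = 1 / (1 − e^(−kτ)) = 1 / (1 − 0.2270) = 1.294

1.29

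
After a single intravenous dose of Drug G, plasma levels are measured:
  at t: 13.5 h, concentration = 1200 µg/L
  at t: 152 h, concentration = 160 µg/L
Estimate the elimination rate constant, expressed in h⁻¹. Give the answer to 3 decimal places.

k = ln(C₁/C₂) / (t₂ − t₁) = ln(1200/160) / (152 − 13.5)
  = 2.015 / 138.5 = 0.01455 h⁻¹

0.015 h⁻¹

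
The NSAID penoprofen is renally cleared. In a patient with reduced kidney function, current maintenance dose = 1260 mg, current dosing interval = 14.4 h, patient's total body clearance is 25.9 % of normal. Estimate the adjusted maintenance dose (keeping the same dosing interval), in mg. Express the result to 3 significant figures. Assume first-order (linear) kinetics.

To keep the same average steady-state level, dosing rate must scale with clearance.
CL ratio = 25.9 / 100 = 0.2590
New dose (same interval) = 1260 × 0.2590 = 326.3 mg

326 mg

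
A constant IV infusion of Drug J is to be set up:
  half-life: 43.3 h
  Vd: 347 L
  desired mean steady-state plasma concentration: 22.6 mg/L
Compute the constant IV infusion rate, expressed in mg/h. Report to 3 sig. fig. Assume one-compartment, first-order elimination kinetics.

126 mg/h

k = ln2 / t½ = 0.693147 / 43.3 = 0.01601 h⁻¹
CL = k × Vd = 0.01601 × 347 = 5.555 L/h
At steady state, infusion rate R₀ = Css × CL = 22.6 × 5.555 = 125.5 mg/h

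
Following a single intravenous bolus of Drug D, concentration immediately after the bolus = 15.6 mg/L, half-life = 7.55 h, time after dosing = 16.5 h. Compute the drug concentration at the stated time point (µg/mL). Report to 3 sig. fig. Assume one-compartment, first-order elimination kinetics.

k = ln2 / t½ = 0.693147 / 7.55 = 0.09181 h⁻¹
C = C₀ · e^(−k·t) = 15.60 × e^(−0.09181 × 16.5)
  = 15.60 × 0.2198 = 3.429 mg/L
(3.429 mg/L = 3.429 µg/mL)

3.43 µg/mL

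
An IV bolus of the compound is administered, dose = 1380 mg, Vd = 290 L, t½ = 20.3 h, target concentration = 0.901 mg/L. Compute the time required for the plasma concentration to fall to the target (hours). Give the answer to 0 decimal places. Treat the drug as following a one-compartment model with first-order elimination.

C₀ = Dose / Vd = 1380 / 290 = 4.759 mg/L
k = ln2 / t½ = 0.693147 / 20.3 = 0.03415 h⁻¹
t = ln(C₀ / C) / k = ln(4.759 / 0.901) / 0.03415
  = ln(5.282) / 0.03415 = 1.664 / 0.03415 = 48.73 h

49 h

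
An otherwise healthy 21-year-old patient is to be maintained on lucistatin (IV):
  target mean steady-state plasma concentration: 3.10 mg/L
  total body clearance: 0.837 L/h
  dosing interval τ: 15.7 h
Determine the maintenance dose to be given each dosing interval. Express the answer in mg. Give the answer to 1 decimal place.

40.7 mg

At steady state, Dose/τ = Css × CL.
Dose = Css × CL × τ = 3.10 × 0.8370 × 15.7 = 40.74 mg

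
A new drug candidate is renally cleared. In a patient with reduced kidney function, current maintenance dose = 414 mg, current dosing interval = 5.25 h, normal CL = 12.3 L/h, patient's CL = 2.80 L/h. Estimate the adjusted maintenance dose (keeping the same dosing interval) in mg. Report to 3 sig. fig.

94.2 mg

To keep the same average steady-state level, dosing rate must scale with clearance.
CL ratio = 2.80 / 12.3 = 0.2276
New dose (same interval) = 414 × 0.2276 = 94.23 mg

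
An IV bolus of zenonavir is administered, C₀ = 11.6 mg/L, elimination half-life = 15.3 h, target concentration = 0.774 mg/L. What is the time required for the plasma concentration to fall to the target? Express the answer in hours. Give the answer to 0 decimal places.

k = ln2 / t½ = 0.693147 / 15.3 = 0.04530 h⁻¹
t = ln(C₀ / C) / k = ln(11.60 / 0.774) / 0.04530
  = ln(14.99) / 0.04530 = 2.707 / 0.04530 = 59.76 h

60 h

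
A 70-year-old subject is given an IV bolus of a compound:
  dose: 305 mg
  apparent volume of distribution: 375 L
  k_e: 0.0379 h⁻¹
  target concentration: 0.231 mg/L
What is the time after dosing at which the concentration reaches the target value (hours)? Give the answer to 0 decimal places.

C₀ = Dose / Vd = 305.0 / 375 = 0.8133 mg/L
t = ln(C₀ / C) / k = ln(0.8133 / 0.231) / 0.03790
  = ln(3.521) / 0.03790 = 1.259 / 0.03790 = 33.22 h

33 h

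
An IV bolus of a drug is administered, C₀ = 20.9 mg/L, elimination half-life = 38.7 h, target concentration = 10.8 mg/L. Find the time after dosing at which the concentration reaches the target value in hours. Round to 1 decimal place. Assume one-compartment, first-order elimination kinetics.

k = ln2 / t½ = 0.693147 / 38.7 = 0.01791 h⁻¹
t = ln(C₀ / C) / k = ln(20.90 / 10.8) / 0.01791
  = ln(1.935) / 0.01791 = 0.6601 / 0.01791 = 36.86 h

36.9 h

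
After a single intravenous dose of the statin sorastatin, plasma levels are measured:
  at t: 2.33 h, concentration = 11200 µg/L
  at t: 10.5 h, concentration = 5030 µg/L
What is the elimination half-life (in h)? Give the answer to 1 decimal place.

7.1 h

k = ln(C₁/C₂) / (t₂ − t₁) = ln(11200/5030) / (10.5 − 2.33)
  = 0.8005 / 8.170 = 0.09798 h⁻¹
t½ = ln2 / k = 0.693147 / 0.09798 = 7.074 h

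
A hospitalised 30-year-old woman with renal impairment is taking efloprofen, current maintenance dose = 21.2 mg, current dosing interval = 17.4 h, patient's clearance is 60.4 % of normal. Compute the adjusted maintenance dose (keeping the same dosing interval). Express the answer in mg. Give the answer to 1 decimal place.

12.8 mg

To keep the same average steady-state level, dosing rate must scale with clearance.
CL ratio = 60.4 / 100 = 0.6040
New dose (same interval) = 21.2 × 0.6040 = 12.80 mg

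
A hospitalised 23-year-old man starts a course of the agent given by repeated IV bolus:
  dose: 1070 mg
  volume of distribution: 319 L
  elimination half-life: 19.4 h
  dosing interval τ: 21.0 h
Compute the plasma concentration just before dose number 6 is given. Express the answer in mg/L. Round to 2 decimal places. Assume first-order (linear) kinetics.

C₀ per dose = Dose / Vd = 1070 / 319 = 3.354 mg/L
k = ln2 / t½ = 0.693147 / 19.4 = 0.03573 h⁻¹
Fraction remaining after one interval: r = e^(−kτ) = e^(−0.03573 × 21.0) = 0.4722
Before dose 6, 5 doses have been given (aged 1τ, 2τ, 3τ, 4τ, 5τ).
C_trough = C₀ × (r + r² + … + r^5) = C₀ × r(1−r^5)/(1−r)
        = 3.354 × 0.4722 × (1 − 0.02348) / (1 − 0.4722) = 2.930 mg/L

2.93 mg/L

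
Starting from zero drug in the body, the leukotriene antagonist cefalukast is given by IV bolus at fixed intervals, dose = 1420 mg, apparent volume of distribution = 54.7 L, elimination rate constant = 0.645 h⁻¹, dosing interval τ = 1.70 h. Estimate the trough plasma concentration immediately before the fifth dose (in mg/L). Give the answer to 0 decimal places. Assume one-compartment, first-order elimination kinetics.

C₀ per dose = Dose / Vd = 1420 / 54.7 = 25.96 mg/L
Fraction remaining after one interval: r = e^(−kτ) = e^(−0.6450 × 1.70) = 0.3340
Before dose 5, 4 doses have been given (aged 1τ, 2τ, 3τ, 4τ).
C_trough = C₀ × (r + r² + … + r^4) = C₀ × r(1−r^4)/(1−r)
        = 25.96 × 0.3340 × (1 − 0.01244) / (1 − 0.3340) = 12.86 mg/L

13 mg/L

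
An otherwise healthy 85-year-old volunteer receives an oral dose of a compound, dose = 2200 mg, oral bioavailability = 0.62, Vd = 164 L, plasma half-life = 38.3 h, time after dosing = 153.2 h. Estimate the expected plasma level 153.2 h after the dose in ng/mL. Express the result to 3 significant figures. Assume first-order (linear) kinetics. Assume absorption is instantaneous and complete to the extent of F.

Amount reaching circulation = F × Dose = 0.62 × 2200 = 1364 mg
C₀ = F·Dose / Vd = 1364 / 164 = 8.317 mg/L
k = ln2 / t½ = 0.693147 / 38.3 = 0.01810 h⁻¹
t / t½ = 153.2 / 38.3 = 4 half-lives
C = C₀ × (1/2)^4 = 8.317 × 0.06250 = 0.5198 mg/L
Convert: 0.5198 mg/L × 1000 = 519.8 ng/mL

520 ng/mL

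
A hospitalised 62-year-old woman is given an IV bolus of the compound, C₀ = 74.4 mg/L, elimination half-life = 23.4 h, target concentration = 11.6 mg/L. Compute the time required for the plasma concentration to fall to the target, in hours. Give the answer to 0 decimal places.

63 h

k = ln2 / t½ = 0.693147 / 23.4 = 0.02962 h⁻¹
t = ln(C₀ / C) / k = ln(74.40 / 11.6) / 0.02962
  = ln(6.414) / 0.02962 = 1.858 / 0.02962 = 62.73 h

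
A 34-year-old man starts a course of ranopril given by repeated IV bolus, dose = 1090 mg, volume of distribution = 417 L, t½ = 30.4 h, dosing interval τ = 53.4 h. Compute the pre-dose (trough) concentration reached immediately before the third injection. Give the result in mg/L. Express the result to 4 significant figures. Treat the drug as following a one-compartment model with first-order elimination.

C₀ per dose = Dose / Vd = 1090 / 417 = 2.614 mg/L
k = ln2 / t½ = 0.693147 / 30.4 = 0.02280 h⁻¹
Fraction remaining after one interval: r = e^(−kτ) = e^(−0.02280 × 53.4) = 0.2960
Before dose 3, 2 doses have been given (aged 1τ, 2τ).
C_trough = C₀ × (r + r²) = 2.614 × (0.2960 + 0.08762) = 1.003 mg/L

1.003 mg/L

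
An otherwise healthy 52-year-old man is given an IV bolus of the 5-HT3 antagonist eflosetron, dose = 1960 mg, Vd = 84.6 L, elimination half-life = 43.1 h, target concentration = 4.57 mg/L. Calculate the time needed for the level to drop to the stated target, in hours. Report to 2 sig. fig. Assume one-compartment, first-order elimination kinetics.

C₀ = Dose / Vd = 1960 / 84.6 = 23.17 mg/L
k = ln2 / t½ = 0.693147 / 43.1 = 0.01608 h⁻¹
t = ln(C₀ / C) / k = ln(23.17 / 4.57) / 0.01608
  = ln(5.070) / 0.01608 = 1.623 / 0.01608 = 100.9 h

100 h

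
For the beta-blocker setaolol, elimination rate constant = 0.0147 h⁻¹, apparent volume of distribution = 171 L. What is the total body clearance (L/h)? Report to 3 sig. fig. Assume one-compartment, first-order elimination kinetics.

CL = k × Vd = 0.0147 × 171 = 2.514 L/h

2.51 L/h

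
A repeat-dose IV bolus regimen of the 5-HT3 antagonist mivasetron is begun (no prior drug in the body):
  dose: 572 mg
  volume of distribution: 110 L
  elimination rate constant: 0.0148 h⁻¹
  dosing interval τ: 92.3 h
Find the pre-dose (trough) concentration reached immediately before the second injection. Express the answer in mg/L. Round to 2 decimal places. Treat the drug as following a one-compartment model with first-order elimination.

1.33 mg/L

C₀ per dose = Dose / Vd = 572 / 110 = 5.200 mg/L
Fraction remaining after one interval: r = e^(−kτ) = e^(−0.01480 × 92.3) = 0.2551
Before dose 2, 1 dose has been given (aged 1τ).
C_trough = C₀ × r = 5.200 × 0.2551 = 1.327 mg/L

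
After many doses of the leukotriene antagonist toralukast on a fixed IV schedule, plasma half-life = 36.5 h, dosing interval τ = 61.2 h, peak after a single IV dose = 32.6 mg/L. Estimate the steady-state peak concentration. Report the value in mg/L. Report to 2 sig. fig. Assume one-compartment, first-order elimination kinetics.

k = ln2 / t½ = 0.693147 / 36.5 = 0.01899 h⁻¹
e^(−kτ) = e^(−0.01899 × 61.2) = 0.3128
Accumulation ratio R = 1 / (1 − e^(−kτ)) = 1 / (1 − 0.3128) = 1.455
Steady-state peak = C₀ × R = 32.6 × 1.455 = 47.43 mg/L

47 mg/L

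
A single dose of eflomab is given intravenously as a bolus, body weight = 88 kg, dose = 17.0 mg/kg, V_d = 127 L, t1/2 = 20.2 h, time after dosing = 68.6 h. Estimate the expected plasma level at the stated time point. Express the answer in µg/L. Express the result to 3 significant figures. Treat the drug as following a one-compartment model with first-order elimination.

1120 µg/L

Total dose = 17.0 × 88 = 1496 mg
C₀ = Dose / Vd = 1496 / 127 = 11.78 mg/L
k = ln2 / t½ = 0.693147 / 20.2 = 0.03431 h⁻¹
C = C₀ · e^(−k·t) = 11.78 × e^(−0.03431 × 68.6)
  = 11.78 × 0.09502 = 1.119 mg/L
Convert: 1.119 mg/L × 1000 = 1119 µg/L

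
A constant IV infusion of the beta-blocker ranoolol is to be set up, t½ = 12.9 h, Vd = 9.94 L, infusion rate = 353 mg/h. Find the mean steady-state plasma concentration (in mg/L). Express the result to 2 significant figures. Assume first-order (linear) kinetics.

k = ln2 / t½ = 0.693147 / 12.9 = 0.05373 h⁻¹
CL = k × Vd = 0.05373 × 9.94 = 0.5341 L/h
At steady state Css = R₀ / CL = 353 / 0.5341 = 660.9 mg/L

660 mg/L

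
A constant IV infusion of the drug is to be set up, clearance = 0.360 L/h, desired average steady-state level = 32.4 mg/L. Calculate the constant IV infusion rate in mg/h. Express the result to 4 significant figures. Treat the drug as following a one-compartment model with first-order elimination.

At steady state, infusion rate R₀ = Css × CL = 32.4 × 0.3600 = 11.66 mg/h

11.66 mg/h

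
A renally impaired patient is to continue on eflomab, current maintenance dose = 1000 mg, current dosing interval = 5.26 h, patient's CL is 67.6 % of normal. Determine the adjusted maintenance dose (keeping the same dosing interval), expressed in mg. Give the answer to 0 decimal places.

To keep the same average steady-state level, dosing rate must scale with clearance.
CL ratio = 67.6 / 100 = 0.6760
New dose (same interval) = 1000 × 0.6760 = 676.0 mg

676 mg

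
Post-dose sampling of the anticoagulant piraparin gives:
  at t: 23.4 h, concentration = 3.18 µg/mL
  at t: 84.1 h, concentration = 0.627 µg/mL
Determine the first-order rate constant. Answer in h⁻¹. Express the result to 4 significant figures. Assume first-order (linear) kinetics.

0.02675 h⁻¹

k = ln(C₁/C₂) / (t₂ − t₁) = ln(3.18/0.627) / (84.1 − 23.4)
  = 1.624 / 60.70 = 0.02675 h⁻¹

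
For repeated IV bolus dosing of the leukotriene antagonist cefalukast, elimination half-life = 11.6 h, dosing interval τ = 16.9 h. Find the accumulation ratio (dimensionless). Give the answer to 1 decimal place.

1.6

k = ln2 / t½ = 0.693147 / 11.6 = 0.05975 h⁻¹
e^(−kτ) = e^(−0.05975 × 16.9) = 0.3643
Accumulation ratio R = 1 / (1 − e^(−kτ)) = 1 / (1 − 0.3643) = 1.573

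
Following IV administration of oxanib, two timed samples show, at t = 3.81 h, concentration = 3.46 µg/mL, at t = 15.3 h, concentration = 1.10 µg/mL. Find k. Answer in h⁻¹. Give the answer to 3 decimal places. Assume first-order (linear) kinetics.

k = ln(C₁/C₂) / (t₂ − t₁) = ln(3.46/1.10) / (15.3 − 3.81)
  = 1.146 / 11.49 = 0.09974 h⁻¹

0.100 h⁻¹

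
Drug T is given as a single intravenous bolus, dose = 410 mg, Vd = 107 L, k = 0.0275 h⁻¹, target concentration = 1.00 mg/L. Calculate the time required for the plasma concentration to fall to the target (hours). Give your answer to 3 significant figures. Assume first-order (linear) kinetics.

C₀ = Dose / Vd = 410.0 / 107 = 3.832 mg/L
t = ln(C₀ / C) / k = ln(3.832 / 1.00) / 0.02750
  = ln(3.832) / 0.02750 = 1.343 / 0.02750 = 48.84 h

48.8 h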